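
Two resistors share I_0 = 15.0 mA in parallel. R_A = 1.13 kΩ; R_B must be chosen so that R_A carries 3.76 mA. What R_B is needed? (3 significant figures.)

R_B ≈ 0.378 kΩ

The fraction through R_A equals R_B/(R_A+R_B).
With f = 0.2507, R_B = R_A · f/(1−f) = 1.13 × 0.3345 = 0.3780 kΩ.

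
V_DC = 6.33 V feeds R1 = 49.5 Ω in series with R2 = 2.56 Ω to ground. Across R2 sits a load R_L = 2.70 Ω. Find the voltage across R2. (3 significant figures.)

V_out ≈ 0.164 V

First combine the lower leg with the load: R2 ‖ R_L = 1.314 Ω.
Voltage divider with the loaded lower leg: V_out = 6.33 × 1.314/(49.5 + 1.314) = 6.33 × 0.02586 = 0.1637 V.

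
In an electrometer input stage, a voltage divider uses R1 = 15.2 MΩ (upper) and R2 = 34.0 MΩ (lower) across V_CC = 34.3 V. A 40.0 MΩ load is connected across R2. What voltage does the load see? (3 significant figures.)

V_out ≈ 18.8 V

R2 ‖ R_L = (34.0 × 40.0)/(34.0 + 40.0) = 18.38 MΩ.
Voltage divider with the loaded lower leg: V_out = 34.3 × 18.38/(15.2 + 18.38) = 34.3 × 0.5473 = 18.77 V.
(Unloaded it would be 23.7 V; the load pulls it down.)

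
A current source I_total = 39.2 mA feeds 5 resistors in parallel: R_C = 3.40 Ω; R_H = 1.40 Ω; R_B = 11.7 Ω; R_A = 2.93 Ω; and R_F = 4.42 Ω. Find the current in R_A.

ΣG = 1/3.40 + 1/1.40 + 1/11.7 + 1/2.93 + 1/4.42 = 1.661.
Current divider: I(R_A) = I_total · G_k/ΣG = 39.2 × (0.3413/1.661) = 39.2 × 0.2054 = 8.053 mA.

I ≈ 8.05 mA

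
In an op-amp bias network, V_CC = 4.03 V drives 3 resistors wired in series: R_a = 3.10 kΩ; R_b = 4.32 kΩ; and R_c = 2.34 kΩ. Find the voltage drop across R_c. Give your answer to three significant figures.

V ≈ 0.966 V

Total series resistance ΣR = 3.10 + 4.32 + 2.34 = 9.760 kΩ.
By the voltage-divider rule, V = 4.03 × 2.340/9.760 = 0.9662 V.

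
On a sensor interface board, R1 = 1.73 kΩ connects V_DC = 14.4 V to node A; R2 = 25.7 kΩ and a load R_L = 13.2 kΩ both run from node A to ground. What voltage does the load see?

First combine the lower leg with the load: R2 ‖ R_L = 8.721 kΩ.
Voltage divider with the loaded lower leg: V_out = 14.4 × 8.721/(1.73 + 8.721) = 14.4 × 0.8345 = 12.02 V.

V_out ≈ 12.0 V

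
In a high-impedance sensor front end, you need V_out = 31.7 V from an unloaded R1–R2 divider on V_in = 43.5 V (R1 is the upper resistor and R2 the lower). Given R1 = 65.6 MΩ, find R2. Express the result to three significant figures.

R2 ≈ 176 MΩ

The divider ratio is R2/(R1+R2) = 31.7/43.5 = 0.7287.
Rearranging, R2 = R1·k/(1−k) = 65.6 × 2.686 = 176.2 MΩ.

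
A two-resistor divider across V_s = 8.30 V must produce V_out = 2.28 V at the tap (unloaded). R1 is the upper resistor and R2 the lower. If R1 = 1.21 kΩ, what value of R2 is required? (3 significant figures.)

R2 ≈ 0.458 kΩ

V_out/V_s = R2/(R1+R2) = 0.2747.
R2 = R1 · 0.2747/(1 − 0.2747) = 0.4583 kΩ.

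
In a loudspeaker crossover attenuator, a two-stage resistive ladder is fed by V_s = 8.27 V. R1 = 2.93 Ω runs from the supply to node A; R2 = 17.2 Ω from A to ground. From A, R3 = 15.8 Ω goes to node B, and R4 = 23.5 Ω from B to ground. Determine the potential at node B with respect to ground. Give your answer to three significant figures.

The second stage (R3 + R4 = 39.30 Ω) loads node A in parallel with R2.
R2 ‖ (R3+R4) = 11.96 Ω.
First divider: V_A = V_s · 11.96/(2.93 + 11.96) = 6.643 V.
V_B = V_A × 0.5980 = 3.972 V.

V_B ≈ 3.97 V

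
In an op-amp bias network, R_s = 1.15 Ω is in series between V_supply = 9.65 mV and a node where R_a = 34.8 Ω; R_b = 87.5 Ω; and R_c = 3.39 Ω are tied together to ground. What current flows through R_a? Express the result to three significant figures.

Combine the parallel branches: R_p = (1/34.8 + 1/87.5 + 1/3.39)⁻¹ = 2.984 Ω.
V_A = 9.65 × 2.984/4.134 = 6.965 mV.
I(R_a) = V_A / R_a = 6.965/34.8 = 0.2002 mA.

I ≈ 0.200 mA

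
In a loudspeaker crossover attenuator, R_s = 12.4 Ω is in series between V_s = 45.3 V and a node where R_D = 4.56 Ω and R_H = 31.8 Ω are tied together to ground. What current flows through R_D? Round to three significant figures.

Equivalent of the parallel group: R_p = 3.988 Ω.
Node voltage V_A = V_s · R_p/(R_s + R_p) = 45.3 × 0.2434 = 11.02 V.
I(R_D) = V_A / R_D = 11.02/4.56 = 2.418 A.

I ≈ 2.42 A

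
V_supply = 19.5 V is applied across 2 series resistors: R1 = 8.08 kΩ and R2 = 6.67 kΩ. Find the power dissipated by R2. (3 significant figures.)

The common current is I = 19.5/14.75 = 1.322 mA.
V(R2) = I·R = 8.818 V; P = V·I = 8.818 × 1.322 = 11.66 mW.

P ≈ 11.7 mW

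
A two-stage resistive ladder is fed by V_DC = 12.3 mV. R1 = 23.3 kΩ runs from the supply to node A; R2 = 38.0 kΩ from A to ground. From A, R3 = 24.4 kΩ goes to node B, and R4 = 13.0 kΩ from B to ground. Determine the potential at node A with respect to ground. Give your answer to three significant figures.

Looking into the second stage from A: R3 + R4 = 37.40 kΩ appears in parallel with R2.
R2 ‖ (R3+R4) = 18.85 kΩ.
First divider: V_A = V_DC · 18.85/(23.3 + 18.85) = 5.501 mV.

V_A ≈ 5.50 mV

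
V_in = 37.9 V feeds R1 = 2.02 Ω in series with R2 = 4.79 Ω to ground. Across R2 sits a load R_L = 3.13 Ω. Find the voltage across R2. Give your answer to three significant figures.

The load sits in parallel with R2, giving an effective lower resistance R2' = R2·R_L/(R2+R_L) = 1.893 Ω.
Now apply the divider: V_out = 37.9 × 0.4838 = 18.34 V.
(Unloaded it would be 26.7 V; the load pulls it down.)

V_out ≈ 18.3 V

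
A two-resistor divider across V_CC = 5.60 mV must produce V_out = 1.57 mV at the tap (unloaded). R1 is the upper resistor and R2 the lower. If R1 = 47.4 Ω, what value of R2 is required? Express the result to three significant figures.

R2 ≈ 18.5 Ω

V_out/V_CC = R2/(R1+R2) = 0.2804.
So R2 = R1 · V_out/(V_CC − V_out) = 47.4 × 1.57/(5.60 − 1.57) = 47.4 × 0.3896 = 18.47 Ω.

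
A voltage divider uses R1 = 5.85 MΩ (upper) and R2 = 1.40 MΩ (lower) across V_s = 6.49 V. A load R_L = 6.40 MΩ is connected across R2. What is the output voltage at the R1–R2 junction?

V_out ≈ 1.07 V

R2 ‖ R_L = (1.40 × 6.40)/(1.40 + 6.40) = 1.149 MΩ.
Now apply the divider: V_out = 6.49 × 0.1641 = 1.065 V.
(Unloaded it would be 1.25 V; the load pulls it down.)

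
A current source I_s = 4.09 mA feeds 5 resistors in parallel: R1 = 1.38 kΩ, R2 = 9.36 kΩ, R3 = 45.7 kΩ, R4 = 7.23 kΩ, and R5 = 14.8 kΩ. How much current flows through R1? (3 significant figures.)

Conductances: ΣG = 1/1.38 + 1/9.36 + 1/45.7 + 1/7.23 + 1/14.8 = 1.059 (1/kΩ).
Current divider: I(R1) = I_s · G_k/ΣG = 4.09 × (0.7246/1.059) = 4.09 × 0.6841 = 2.798 mA.

I ≈ 2.80 mA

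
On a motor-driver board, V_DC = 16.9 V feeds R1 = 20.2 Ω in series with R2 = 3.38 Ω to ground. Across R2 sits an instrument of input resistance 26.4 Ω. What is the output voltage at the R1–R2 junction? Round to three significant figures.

V_out ≈ 2.18 V

The load sits in parallel with R2, giving an effective lower resistance R2' = R2·R_L/(R2+R_L) = 2.996 Ω.
Voltage divider with the loaded lower leg: V_out = 16.9 × 2.996/(20.2 + 2.996) = 16.9 × 0.1292 = 2.183 V.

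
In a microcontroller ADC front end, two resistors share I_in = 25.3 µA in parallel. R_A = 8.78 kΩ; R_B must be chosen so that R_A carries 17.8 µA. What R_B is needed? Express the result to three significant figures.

R_B ≈ 20.8 kΩ

The fraction through R_A equals R_B/(R_A+R_B).
17.8/25.3 = R_B/(R_A + R_B) → R_B = R_A · (0.7036)/(1 − 0.7036) = 8.78 × 2.373 = 20.84 kΩ.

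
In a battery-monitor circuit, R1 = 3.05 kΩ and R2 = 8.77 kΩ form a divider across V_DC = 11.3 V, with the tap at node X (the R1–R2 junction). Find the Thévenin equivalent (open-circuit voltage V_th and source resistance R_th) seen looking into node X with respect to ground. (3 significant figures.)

Open-circuit (no load on X): V_th = V_DC · R2/(R1 + R2) = 11.3 × 8.77/(3.050 + 8.77) = 8.384 V.
With V_DC suppressed (replaced by a short), R_th = R1 ‖ R2 = (3.050 × 8.77)/(3.050 + 8.77) = 2.263 kΩ.

V_th ≈ 8.38 V, R_th ≈ 2.26 kΩ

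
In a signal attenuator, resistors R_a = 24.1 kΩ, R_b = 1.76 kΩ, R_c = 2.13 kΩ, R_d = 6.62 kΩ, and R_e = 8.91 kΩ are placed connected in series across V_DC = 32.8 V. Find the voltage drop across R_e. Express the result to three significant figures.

V ≈ 6.72 V

Series total: ΣR = 24.1 + 1.76 + 2.13 + 6.62 + 8.91 = 43.52 kΩ.
By the voltage-divider rule, V = 32.8 × 8.910/43.52 = 6.715 V.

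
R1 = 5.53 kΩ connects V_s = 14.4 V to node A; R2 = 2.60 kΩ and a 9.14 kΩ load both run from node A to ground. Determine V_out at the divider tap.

R2 ‖ R_L = (2.60 × 9.14)/(2.60 + 9.14) = 2.024 kΩ.
Then V_out = V_s · R2'/(R1 + R2') = 14.4 × 2.024/7.554 = 3.859 V.

V_out ≈ 3.86 V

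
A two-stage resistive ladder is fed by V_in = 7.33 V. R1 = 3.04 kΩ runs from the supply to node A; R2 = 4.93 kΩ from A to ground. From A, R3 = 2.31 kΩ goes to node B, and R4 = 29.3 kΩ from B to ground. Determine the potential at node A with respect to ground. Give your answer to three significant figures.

Node A sees R2 in parallel with the series input of stage 2, R3 + R4 = 31.61 kΩ.
Effective lower resistance at A: R2 ‖ 31.61 = 4.265 kΩ.
First divider: V_A = V_in · 4.265/(3.04 + 4.265) = 4.280 V.

V_A ≈ 4.28 V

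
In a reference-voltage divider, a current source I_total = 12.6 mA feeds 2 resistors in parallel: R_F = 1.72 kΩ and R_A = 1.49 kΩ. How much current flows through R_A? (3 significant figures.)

Two-branch current divider: I_k = I_total · R_other/(R_1 + R_2).
I(R_A) = 12.6 × 1.72/(1.72 + 1.49) = 12.6 × 0.5358 = 6.751 mA.

I ≈ 6.75 mA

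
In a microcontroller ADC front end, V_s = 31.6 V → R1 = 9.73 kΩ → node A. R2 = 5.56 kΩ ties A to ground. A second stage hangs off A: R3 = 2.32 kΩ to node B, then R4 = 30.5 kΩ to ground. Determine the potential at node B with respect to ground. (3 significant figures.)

V_B ≈ 9.64 V

The second stage (R3 + R4 = 32.82 kΩ) loads node A in parallel with R2.
R2 ‖ (R3+R4) = 4.755 kΩ.
V_A = 31.6 × 4.755/(9.73 + 4.755) = 10.37 V.
Then the unloaded second divider: V_B = V_A × R4/(R3+R4) = 10.37 × 0.9293 = 9.639 V.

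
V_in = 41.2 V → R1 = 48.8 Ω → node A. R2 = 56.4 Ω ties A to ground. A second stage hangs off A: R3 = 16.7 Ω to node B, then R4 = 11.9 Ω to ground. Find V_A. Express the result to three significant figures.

The second stage (R3 + R4 = 28.60 Ω) loads node A in parallel with R2.
Effective lower resistance at A: R2 ‖ 28.60 = 18.98 Ω.
First divider: V_A = V_in · 18.98/(48.8 + 18.98) = 11.54 V.

V_A ≈ 11.5 V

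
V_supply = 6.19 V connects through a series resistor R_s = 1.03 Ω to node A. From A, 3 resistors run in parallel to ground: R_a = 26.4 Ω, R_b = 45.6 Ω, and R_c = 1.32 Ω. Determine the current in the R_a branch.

I ≈ 0.127 A

Parallel bank: R_p = 1/(1/26.4 + 1/45.6 + 1/1.32) = 1.223 Ω.
V_A = 6.19 × 1.223/2.253 = 3.361 V.
Branch current I = V_A/R_a = 3.361/26.4 = 0.1273 A.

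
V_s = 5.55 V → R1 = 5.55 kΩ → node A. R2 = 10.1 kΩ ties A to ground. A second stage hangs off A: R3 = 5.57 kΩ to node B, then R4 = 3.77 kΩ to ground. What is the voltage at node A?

Looking into the second stage from A: R3 + R4 = 9.340 kΩ appears in parallel with R2.
R2 ‖ (R3+R4) = 4.853 kΩ.
V_A = 5.55 × 4.853/(5.55 + 4.853) = 2.589 V.

V_A ≈ 2.59 V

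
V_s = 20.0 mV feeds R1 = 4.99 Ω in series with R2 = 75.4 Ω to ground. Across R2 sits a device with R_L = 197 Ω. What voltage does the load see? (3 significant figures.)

First combine the lower leg with the load: R2 ‖ R_L = 54.53 Ω.
Now apply the divider: V_out = 20.0 × 0.9162 = 18.32 mV.

V_out ≈ 18.3 mV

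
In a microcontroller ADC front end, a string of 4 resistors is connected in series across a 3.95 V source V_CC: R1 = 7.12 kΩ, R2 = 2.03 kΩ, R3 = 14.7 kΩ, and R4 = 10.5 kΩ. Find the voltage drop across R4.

V ≈ 1.21 V

Series total: ΣR = 7.12 + 2.03 + 14.7 + 10.5 = 34.35 kΩ.
By the voltage-divider rule, V = 3.95 × 10.50/34.35 = 1.207 V.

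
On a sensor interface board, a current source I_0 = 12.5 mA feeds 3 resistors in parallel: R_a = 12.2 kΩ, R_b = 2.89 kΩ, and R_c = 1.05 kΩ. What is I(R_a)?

I ≈ 0.742 mA

ΣG = 1/12.2 + 1/2.89 + 1/1.05 = 1.380.
Current divider: I(R_a) = I_0 · G_k/ΣG = 12.5 × (0.08197/1.380) = 12.5 × 0.05938 = 0.7423 mA.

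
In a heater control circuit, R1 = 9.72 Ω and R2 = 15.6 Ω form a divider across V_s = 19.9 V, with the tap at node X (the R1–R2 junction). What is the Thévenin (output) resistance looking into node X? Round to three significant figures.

R_th ≈ 5.99 Ω

Zeroing V_s shorts the top of R1 to ground, so R_th = R1 ‖ R2 = 5.989 Ω.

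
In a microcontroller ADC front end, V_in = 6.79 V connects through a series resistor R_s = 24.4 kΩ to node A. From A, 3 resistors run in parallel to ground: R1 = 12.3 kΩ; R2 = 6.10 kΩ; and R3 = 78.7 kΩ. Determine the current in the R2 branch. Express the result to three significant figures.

I ≈ 0.153 mA

Equivalent of the parallel group: R_p = 3.877 kΩ.
Node voltage V_A = V_in · R_p/(R_s + R_p) = 6.79 × 0.1371 = 0.9309 V.
Branch current I = V_A/R2 = 0.9309/6.10 = 0.1526 mA.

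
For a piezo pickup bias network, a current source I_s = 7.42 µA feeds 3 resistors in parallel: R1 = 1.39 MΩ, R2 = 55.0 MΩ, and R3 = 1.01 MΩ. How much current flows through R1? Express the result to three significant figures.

Total conductance ΣG = 1/1.39 + 1/55.0 + 1/1.01 = 1.728 (units of 1/MΩ).
By the current-divider rule, I = I_s · G_k/ΣG = 7.42 × 0.4164 = 3.090 µA.

I ≈ 3.09 µA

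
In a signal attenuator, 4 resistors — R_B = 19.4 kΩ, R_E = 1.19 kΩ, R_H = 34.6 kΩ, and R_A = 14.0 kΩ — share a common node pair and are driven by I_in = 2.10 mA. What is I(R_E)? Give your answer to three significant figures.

Total conductance ΣG = 1/19.4 + 1/1.19 + 1/34.6 + 1/14.0 = 0.9922 (units of 1/kΩ).
Current divider: I(R_E) = I_in · G_k/ΣG = 2.10 × (0.8403/0.9922) = 2.10 × 0.8469 = 1.779 mA.

I ≈ 1.78 mA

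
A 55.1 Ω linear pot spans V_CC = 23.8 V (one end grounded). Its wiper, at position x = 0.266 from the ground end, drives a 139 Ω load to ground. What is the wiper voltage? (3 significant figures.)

V_out ≈ 5.88 V

Lower segment x·R_p = 14.66 Ω; upper segment (1−x)·R_p = 40.44 Ω.
(x·R_p) ‖ R_L = 13.26 Ω.
Loaded-divider output: V_out = 23.8 × 0.2469 = 5.876 V.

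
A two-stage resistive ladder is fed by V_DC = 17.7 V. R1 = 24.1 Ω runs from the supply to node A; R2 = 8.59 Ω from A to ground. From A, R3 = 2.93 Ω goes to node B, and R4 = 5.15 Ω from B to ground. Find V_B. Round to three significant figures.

V_B ≈ 1.66 V

Looking into the second stage from A: R3 + R4 = 8.080 Ω appears in parallel with R2.
R2 ‖ (R3+R4) = 4.164 Ω.
So V_A = 17.7 × 0.1473 = 2.607 V.
Then the unloaded second divider: V_B = V_A × R4/(R3+R4) = 2.607 × 0.6374 = 1.662 V.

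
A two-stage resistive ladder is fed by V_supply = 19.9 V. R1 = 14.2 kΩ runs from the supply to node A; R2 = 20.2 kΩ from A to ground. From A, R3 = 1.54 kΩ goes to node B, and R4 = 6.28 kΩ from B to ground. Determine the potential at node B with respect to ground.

The second stage (R3 + R4 = 7.820 kΩ) loads node A in parallel with R2.
R2 ‖ (R3+R4) = 5.638 kΩ.
First divider: V_A = V_supply · 5.638/(14.2 + 5.638) = 5.655 V.
V_B = V_A × 0.8031 = 4.542 V.

V_B ≈ 4.54 V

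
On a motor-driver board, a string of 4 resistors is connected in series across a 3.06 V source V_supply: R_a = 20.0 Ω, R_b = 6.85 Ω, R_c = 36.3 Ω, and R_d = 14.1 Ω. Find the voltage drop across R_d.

V ≈ 0.559 V

ΣR = 20.0 + 6.85 + 36.3 + 14.1 = 77.25 Ω.
V = V_supply · R/ΣR = 3.06 × 0.1825 = 0.5585 V.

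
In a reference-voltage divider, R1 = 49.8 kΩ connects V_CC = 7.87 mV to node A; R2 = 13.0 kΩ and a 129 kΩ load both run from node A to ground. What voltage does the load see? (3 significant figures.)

V_out ≈ 1.51 mV

R2 ‖ R_L = (13.0 × 129)/(13.0 + 129) = 11.81 kΩ.
Now apply the divider: V_out = 7.87 × 0.1917 = 1.509 mV.
(Unloaded it would be 1.63 mV; the load pulls it down.)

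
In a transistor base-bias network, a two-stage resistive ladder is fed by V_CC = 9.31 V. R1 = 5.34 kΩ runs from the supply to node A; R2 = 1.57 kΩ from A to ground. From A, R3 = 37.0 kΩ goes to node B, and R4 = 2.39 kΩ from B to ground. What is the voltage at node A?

The second stage (R3 + R4 = 39.39 kΩ) loads node A in parallel with R2.
Effective lower resistance at A: R2 ‖ 39.39 = 1.510 kΩ.
First divider: V_A = V_CC · 1.510/(5.34 + 1.510) = 2.052 V.

V_A ≈ 2.05 V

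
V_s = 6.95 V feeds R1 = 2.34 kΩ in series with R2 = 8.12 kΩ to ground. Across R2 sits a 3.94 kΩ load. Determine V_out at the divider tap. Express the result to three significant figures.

R2 ‖ R_L = (8.12 × 3.94)/(8.12 + 3.94) = 2.653 kΩ.
Now apply the divider: V_out = 6.95 × 0.5313 = 3.693 V.
(Unloaded it would be 5.40 V; the load pulls it down.)

V_out ≈ 3.69 V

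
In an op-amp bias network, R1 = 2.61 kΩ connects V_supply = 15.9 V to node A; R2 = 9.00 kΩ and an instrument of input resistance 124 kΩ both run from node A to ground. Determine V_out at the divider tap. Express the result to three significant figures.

First combine the lower leg with the load: R2 ‖ R_L = 8.391 kΩ.
Then V_out = V_supply · R2'/(R1 + R2') = 15.9 × 8.391/11.00 = 12.13 V.
(Unloaded it would be 12.3 V; the load pulls it down.)

V_out ≈ 12.1 V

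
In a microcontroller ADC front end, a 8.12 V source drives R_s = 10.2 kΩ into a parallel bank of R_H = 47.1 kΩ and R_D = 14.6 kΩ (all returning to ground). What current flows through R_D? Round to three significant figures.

I ≈ 0.290 mA

Equivalent of the parallel group: R_p = 11.15 kΩ.
Node voltage V_A = V_CC · R_p/(R_s + R_p) = 8.12 × 0.5221 = 4.240 V.
Branch current I = V_A/R_D = 4.240/14.6 = 0.2904 mA.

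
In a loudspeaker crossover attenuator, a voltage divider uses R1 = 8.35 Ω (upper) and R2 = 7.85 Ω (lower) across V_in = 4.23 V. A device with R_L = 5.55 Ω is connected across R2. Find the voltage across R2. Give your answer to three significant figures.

V_out ≈ 1.19 V

First combine the lower leg with the load: R2 ‖ R_L = 3.251 Ω.
Then V_out = V_in · R2'/(R1 + R2') = 4.23 × 3.251/11.60 = 1.185 V.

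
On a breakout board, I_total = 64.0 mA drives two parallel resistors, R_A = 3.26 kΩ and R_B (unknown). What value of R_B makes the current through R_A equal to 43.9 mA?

R_B ≈ 7.12 kΩ

The fraction through R_A equals R_B/(R_A+R_B).
With f = 0.6859, R_B = R_A · f/(1−f) = 3.26 × 2.184 = 7.120 kΩ.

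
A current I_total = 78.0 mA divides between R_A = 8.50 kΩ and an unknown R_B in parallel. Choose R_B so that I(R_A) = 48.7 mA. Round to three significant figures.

Two-branch current divider: I_A = I_total · R_B/(R_A + R_B).
48.7/78.0 = R_B/(R_A + R_B) → R_B = R_A · (0.6244)/(1 − 0.6244) = 8.50 × 1.662 = 14.13 kΩ.

R_B ≈ 14.1 kΩ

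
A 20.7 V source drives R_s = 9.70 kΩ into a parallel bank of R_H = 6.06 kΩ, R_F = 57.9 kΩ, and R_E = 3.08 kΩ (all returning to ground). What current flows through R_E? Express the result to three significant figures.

I ≈ 1.14 mA

Combine the parallel branches: R_p = (1/6.06 + 1/57.9 + 1/3.08)⁻¹ = 1.973 kΩ.
Node voltage V_A = V_in · R_p/(R_s + R_p) = 20.7 × 0.1690 = 3.498 V.
Branch current I = V_A/R_E = 3.498/3.08 = 1.136 mA.
(Equivalently: I_total = 1.773 mA, then current-divider fraction G_k/ΣG = 0.6404.)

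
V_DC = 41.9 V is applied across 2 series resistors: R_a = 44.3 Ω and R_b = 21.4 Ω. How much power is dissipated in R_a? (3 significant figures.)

The common current is I = 41.9/65.70 = 0.6377 A.
P(R_a) = I²·R_a = (0.6377)² × 44.3 = 18.02 W.

P ≈ 18.0 W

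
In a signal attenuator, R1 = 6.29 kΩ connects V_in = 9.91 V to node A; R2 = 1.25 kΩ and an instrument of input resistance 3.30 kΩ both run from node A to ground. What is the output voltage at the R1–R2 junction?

V_out ≈ 1.25 V

R2 ‖ R_L = (1.25 × 3.30)/(1.25 + 3.30) = 0.9066 kΩ.
Voltage divider with the loaded lower leg: V_out = 9.91 × 0.9066/(6.29 + 0.9066) = 9.91 × 0.1260 = 1.248 V.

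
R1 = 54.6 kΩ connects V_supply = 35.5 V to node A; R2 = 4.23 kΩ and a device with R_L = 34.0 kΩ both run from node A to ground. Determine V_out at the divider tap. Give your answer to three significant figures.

First combine the lower leg with the load: R2 ‖ R_L = 3.762 kΩ.
Then V_out = V_supply · R2'/(R1 + R2') = 35.5 × 3.762/58.36 = 2.288 V.

V_out ≈ 2.29 V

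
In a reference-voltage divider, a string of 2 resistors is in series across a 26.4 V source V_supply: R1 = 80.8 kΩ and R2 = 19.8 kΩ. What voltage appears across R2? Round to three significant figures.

V ≈ 5.20 V

Series total: ΣR = 80.8 + 19.8 = 100.6 kΩ.
Voltage divider: V = V_supply · (19.80 / 100.6) = 26.4 × 0.1968 = 5.196 V.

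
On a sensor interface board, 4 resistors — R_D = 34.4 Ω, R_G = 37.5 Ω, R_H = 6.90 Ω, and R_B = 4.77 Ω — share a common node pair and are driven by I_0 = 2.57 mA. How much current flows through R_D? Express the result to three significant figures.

ΣG = 1/34.4 + 1/37.5 + 1/6.90 + 1/4.77 = 0.4103.
R_D takes the fraction G_k/ΣG = 0.02907/0.4103 = 0.07085, so I = 2.57 × 0.07085 = 0.1821 mA.

I ≈ 0.182 mA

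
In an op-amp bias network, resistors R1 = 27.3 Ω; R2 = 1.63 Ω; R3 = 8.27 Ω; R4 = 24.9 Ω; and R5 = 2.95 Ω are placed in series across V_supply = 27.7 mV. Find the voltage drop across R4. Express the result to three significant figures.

Series total: ΣR = 27.3 + 1.63 + 8.27 + 24.9 + 2.95 = 65.05 Ω.
V = V_supply · R/ΣR = 27.7 × 0.3828 = 10.60 mV.

V ≈ 10.6 mV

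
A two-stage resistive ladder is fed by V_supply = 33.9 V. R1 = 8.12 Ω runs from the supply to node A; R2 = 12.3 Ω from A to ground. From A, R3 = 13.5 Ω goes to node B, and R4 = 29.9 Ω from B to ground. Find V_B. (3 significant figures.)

Looking into the second stage from A: R3 + R4 = 43.40 Ω appears in parallel with R2.
R2 ‖ (R3+R4) = 9.584 Ω.
V_A = 33.9 × 9.584/(8.12 + 9.584) = 18.35 V.
V_B = V_A × 0.6889 = 12.64 V.

V_B ≈ 12.6 V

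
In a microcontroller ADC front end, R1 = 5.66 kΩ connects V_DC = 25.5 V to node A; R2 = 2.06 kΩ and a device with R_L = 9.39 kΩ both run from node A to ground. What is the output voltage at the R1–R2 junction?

V_out ≈ 5.86 V

The load sits in parallel with R2, giving an effective lower resistance R2' = R2·R_L/(R2+R_L) = 1.689 kΩ.
Voltage divider with the loaded lower leg: V_out = 25.5 × 1.689/(5.66 + 1.689) = 25.5 × 0.2299 = 5.862 V.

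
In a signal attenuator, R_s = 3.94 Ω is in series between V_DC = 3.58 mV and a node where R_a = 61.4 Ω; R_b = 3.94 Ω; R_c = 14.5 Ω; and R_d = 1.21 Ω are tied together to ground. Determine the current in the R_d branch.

Equivalent of the parallel group: R_p = 0.8580 Ω.
V_A = 3.58 × 0.8580/4.798 = 0.6402 mV.
I(R_d) = V_A / R_d = 0.6402/1.21 = 0.5291 mA.
(Equivalently: I_total = 0.7461 mA, then current-divider fraction G_k/ΣG = 0.7091.)

I ≈ 0.529 mA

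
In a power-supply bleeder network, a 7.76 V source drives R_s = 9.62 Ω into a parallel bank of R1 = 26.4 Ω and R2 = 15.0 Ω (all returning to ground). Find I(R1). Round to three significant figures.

Parallel bank: R_p = 1/(1/26.4 + 1/15.0) = 9.565 Ω.
V_A by voltage divider: V_A = 7.76 × 9.565/(9.62 + 9.565) = 3.869 V.
I(R1) = V_A / R1 = 3.869/26.4 = 0.1466 A.

I ≈ 0.147 A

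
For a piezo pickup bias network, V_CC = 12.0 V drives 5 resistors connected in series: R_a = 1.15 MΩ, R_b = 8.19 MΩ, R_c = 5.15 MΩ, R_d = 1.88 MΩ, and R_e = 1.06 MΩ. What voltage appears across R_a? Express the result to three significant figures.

ΣR = 1.15 + 8.19 + 5.15 + 1.88 + 1.06 = 17.43 MΩ.
Voltage divider: V = V_CC · (1.150 / 17.43) = 12.0 × 0.06598 = 0.7917 V.

V ≈ 0.792 V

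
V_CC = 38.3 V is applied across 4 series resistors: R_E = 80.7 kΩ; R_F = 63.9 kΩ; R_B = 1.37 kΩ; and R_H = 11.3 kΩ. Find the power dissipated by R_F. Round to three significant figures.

ΣR = 157.3 kΩ → I = 38.3/157.3 = 0.2435 mA.
P = I²R = 0.05931 × 63.9 = 3.790 mW.

P ≈ 3.79 mW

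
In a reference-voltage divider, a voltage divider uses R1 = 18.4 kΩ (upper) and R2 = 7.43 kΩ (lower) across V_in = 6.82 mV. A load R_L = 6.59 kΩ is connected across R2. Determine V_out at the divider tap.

V_out ≈ 1.09 mV

First combine the lower leg with the load: R2 ‖ R_L = 3.492 kΩ.
Now apply the divider: V_out = 6.82 × 0.1595 = 1.088 mV.
(Unloaded it would be 1.96 mV; the load pulls it down.)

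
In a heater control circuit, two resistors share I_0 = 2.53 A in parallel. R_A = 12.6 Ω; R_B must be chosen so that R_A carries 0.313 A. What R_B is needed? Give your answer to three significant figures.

The fraction through R_A equals R_B/(R_A+R_B).
0.313/2.53 = R_B/(R_A + R_B) → R_B = R_A · (0.1237)/(1 − 0.1237) = 12.6 × 0.1412 = 1.779 Ω.

R_B ≈ 1.78 Ω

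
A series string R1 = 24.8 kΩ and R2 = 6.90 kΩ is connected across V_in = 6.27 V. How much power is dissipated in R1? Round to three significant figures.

Series current I = V_in/ΣR = 6.27/31.70 = 0.1978 mA.
V(R1) = I·R = 4.905 V; P = V·I = 4.905 × 0.1978 = 0.9702 mW.

P ≈ 0.970 mW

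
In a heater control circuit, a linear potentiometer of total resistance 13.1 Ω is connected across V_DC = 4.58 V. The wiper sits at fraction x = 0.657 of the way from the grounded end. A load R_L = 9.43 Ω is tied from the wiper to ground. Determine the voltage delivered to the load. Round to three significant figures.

V_out ≈ 2.29 V

The pot divides into 4.493 Ω above the wiper and 8.607 Ω below.
Lower segment in parallel with the load: 8.607 ‖ 9.43 = 4.500 Ω.
Loaded-divider output: V_out = 4.58 × 0.5004 = 2.292 V.
(Unloaded: V_out = x·V_DC = 3.01 V.)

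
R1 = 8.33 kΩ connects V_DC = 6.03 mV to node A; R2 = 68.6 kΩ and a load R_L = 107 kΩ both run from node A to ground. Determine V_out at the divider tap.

V_out ≈ 5.03 mV

The load sits in parallel with R2, giving an effective lower resistance R2' = R2·R_L/(R2+R_L) = 41.80 kΩ.
Now apply the divider: V_out = 6.03 × 0.8338 = 5.028 mV.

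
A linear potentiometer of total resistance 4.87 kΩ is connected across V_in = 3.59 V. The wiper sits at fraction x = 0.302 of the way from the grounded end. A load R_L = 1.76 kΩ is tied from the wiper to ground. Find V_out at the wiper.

V_out ≈ 0.685 V

Split the track: R_lower = x·R_p = 1.471 kΩ, R_upper = (1−x)·R_p = 3.399 kΩ.
(x·R_p) ‖ R_L = 0.8012 kΩ.
V_out = 3.59 × 0.8012/(3.399 + 0.8012) = 0.6848 V.
(Unloaded: V_out = x·V_in = 1.08 V.)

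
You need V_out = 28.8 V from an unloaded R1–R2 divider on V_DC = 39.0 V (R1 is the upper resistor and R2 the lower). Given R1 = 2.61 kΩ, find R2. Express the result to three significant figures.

R2 ≈ 7.37 kΩ

The divider ratio is R2/(R1+R2) = 28.8/39.0 = 0.7385.
Rearranging, R2 = R1·k/(1−k) = 2.61 × 2.824 = 7.369 kΩ.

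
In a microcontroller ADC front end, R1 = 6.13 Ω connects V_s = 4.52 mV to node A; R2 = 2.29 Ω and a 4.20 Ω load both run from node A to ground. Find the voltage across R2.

The load sits in parallel with R2, giving an effective lower resistance R2' = R2·R_L/(R2+R_L) = 1.482 Ω.
Now apply the divider: V_out = 4.52 × 0.1947 = 0.8800 mV.

V_out ≈ 0.880 mV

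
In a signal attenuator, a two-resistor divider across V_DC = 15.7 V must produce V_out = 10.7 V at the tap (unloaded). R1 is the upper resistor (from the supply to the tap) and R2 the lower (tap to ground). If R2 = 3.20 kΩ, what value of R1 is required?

R1 ≈ 1.50 kΩ

Required fraction k = V_out/V_DC = 0.6815.
R1 = R2·(1/k − 1) = 3.20 × 0.4673 = 1.495 kΩ.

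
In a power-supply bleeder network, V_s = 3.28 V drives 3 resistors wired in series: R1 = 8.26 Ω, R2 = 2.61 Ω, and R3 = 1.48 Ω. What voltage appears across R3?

ΣR = 8.26 + 2.61 + 1.48 = 12.35 Ω.
By the voltage-divider rule, V = 3.28 × 1.480/12.35 = 0.3931 V.

V ≈ 0.393 V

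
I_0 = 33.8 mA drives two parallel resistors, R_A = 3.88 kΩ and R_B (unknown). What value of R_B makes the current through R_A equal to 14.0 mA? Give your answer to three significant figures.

Two-branch current divider: I_A = I_0 · R_B/(R_A + R_B).
14.0/33.8 = R_B/(R_A + R_B) → R_B = R_A · (0.4142)/(1 − 0.4142) = 3.88 × 0.7071 = 2.743 kΩ.

R_B ≈ 2.74 kΩ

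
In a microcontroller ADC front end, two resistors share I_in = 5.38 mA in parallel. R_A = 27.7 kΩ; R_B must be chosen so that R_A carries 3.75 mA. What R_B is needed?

The fraction through R_A equals R_B/(R_A+R_B).
With f = 0.6970, R_B = R_A · f/(1−f) = 27.7 × 2.301 = 63.73 kΩ.

R_B ≈ 63.7 kΩ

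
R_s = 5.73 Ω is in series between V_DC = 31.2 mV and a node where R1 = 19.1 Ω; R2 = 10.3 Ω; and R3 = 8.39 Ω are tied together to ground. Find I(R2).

I ≈ 1.19 mA

Parallel bank: R_p = 1/(1/19.1 + 1/10.3 + 1/8.39) = 3.723 Ω.
Node voltage V_A = V_DC · R_p/(R_s + R_p) = 31.2 × 0.3938 = 12.29 mV.
I(R2) = V_A / R2 = 12.29/10.3 = 1.193 mA.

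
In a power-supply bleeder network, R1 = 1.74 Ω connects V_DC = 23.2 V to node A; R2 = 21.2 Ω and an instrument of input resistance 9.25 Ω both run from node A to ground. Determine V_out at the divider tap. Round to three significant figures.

The load sits in parallel with R2, giving an effective lower resistance R2' = R2·R_L/(R2+R_L) = 6.440 Ω.
Voltage divider with the loaded lower leg: V_out = 23.2 × 6.440/(1.74 + 6.440) = 23.2 × 0.7873 = 18.27 V.
(Unloaded it would be 21.4 V; the load pulls it down.)

V_out ≈ 18.3 V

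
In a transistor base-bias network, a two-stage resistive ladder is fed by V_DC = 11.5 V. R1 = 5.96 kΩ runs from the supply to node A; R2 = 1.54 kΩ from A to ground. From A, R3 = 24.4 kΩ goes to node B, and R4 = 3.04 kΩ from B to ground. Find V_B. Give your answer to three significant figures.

Node A sees R2 in parallel with the series input of stage 2, R3 + R4 = 27.44 kΩ.
Effective lower resistance at A: R2 ‖ 27.44 = 1.458 kΩ.
First divider: V_A = V_DC · 1.458/(5.96 + 1.458) = 2.261 V.
Stage 2 is unloaded, so V_B = V_A · R4/(R3+R4) = 2.261 × 3.04/27.44 = 0.2504 V.

V_B ≈ 0.250 V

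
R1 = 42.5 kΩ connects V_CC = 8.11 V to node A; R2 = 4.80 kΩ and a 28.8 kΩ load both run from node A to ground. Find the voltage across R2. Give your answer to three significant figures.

R2 ‖ R_L = (4.80 × 28.8)/(4.80 + 28.8) = 4.114 kΩ.
Then V_out = V_CC · R2'/(R1 + R2') = 8.11 × 4.114/46.61 = 0.7158 V.
(Unloaded it would be 0.823 V; the load pulls it down.)

V_out ≈ 0.716 V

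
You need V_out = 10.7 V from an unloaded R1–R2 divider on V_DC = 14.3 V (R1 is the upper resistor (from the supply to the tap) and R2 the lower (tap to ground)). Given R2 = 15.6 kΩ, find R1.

R1 ≈ 5.25 kΩ

The divider ratio is R2/(R1+R2) = 10.7/14.3 = 0.7483.
R1 = R2·(1/k − 1) = 15.6 × 0.3364 = 5.249 kΩ.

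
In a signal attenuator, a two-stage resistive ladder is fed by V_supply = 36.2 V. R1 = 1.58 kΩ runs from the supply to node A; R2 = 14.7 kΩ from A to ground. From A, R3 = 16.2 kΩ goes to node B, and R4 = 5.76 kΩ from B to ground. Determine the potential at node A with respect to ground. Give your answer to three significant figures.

V_A ≈ 30.7 V

The second stage (R3 + R4 = 21.96 kΩ) loads node A in parallel with R2.
R2 ‖ (R3+R4) = 8.806 kΩ.
First divider: V_A = V_supply · 8.806/(1.58 + 8.806) = 30.69 V.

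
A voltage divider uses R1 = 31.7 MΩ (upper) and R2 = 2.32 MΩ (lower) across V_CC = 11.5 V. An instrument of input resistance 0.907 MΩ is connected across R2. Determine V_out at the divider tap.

First combine the lower leg with the load: R2 ‖ R_L = 0.6521 MΩ.
Voltage divider with the loaded lower leg: V_out = 11.5 × 0.6521/(31.7 + 0.6521) = 11.5 × 0.02016 = 0.2318 V.

V_out ≈ 0.232 V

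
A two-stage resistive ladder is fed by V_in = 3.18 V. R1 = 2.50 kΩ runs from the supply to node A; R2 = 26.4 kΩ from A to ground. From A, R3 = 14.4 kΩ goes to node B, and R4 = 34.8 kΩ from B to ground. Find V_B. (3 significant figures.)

V_B ≈ 1.96 V

Node A sees R2 in parallel with the series input of stage 2, R3 + R4 = 49.20 kΩ.
R2 ‖ (R3+R4) = 17.18 kΩ.
V_A = 3.18 × 17.18/(2.50 + 17.18) = 2.776 V.
V_B = V_A × 0.7073 = 1.964 V.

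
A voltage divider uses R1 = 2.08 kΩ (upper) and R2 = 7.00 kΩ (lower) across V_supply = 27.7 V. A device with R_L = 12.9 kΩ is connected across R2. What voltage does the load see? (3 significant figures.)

The load sits in parallel with R2, giving an effective lower resistance R2' = R2·R_L/(R2+R_L) = 4.538 kΩ.
Voltage divider with the loaded lower leg: V_out = 27.7 × 4.538/(2.08 + 4.538) = 27.7 × 0.6857 = 18.99 V.

V_out ≈ 19.0 V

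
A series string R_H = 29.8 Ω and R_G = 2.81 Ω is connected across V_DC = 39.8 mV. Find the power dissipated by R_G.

P ≈ 4.19 µW

Series current I = V_DC/ΣR = 39.8/32.61 = 1.220 mA.
P(R_G) = I²·R_G = (1.220)² × 2.81 = 4.186 µW.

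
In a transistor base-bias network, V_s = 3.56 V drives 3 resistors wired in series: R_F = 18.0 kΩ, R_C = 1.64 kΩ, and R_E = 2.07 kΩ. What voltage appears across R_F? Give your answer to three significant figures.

ΣR = 18.0 + 1.64 + 2.07 = 21.71 kΩ.
By the voltage-divider rule, V = 3.56 × 18.00/21.71 = 2.952 V.

V ≈ 2.95 V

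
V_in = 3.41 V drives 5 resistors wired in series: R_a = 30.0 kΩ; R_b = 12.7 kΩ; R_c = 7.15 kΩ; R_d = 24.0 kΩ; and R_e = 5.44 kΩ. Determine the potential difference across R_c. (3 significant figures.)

ΣR = 30.0 + 12.7 + 7.15 + 24.0 + 5.44 = 79.29 kΩ.
Voltage divider: V = V_in · (7.150 / 79.29) = 3.41 × 0.09018 = 0.3075 V.

V ≈ 0.307 V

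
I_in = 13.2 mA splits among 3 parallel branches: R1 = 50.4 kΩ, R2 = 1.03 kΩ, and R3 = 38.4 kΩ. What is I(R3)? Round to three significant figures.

I ≈ 0.338 mA

Conductances: ΣG = 1/50.4 + 1/1.03 + 1/38.4 = 1.017 (1/kΩ).
R3 takes the fraction G_k/ΣG = 0.02604/1.017 = 0.02561, so I = 13.2 × 0.02561 = 0.3381 mA.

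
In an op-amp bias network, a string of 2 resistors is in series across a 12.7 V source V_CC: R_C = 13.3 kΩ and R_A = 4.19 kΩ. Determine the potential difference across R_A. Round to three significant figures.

ΣR = 13.3 + 4.19 = 17.49 kΩ.
Voltage divider: V = V_CC · (4.190 / 17.49) = 12.7 × 0.2396 = 3.042 V.

V ≈ 3.04 V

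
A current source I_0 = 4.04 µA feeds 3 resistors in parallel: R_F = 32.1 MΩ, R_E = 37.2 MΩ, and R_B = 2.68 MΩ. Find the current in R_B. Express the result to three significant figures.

I ≈ 3.50 µA

ΣG = 1/32.1 + 1/37.2 + 1/2.68 = 0.4312.
Current divider: I(R_B) = I_0 · G_k/ΣG = 4.04 × (0.3731/0.4312) = 4.04 × 0.8654 = 3.496 µA.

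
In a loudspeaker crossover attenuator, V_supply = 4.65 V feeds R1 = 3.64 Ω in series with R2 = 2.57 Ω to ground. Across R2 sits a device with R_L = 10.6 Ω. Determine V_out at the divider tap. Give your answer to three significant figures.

V_out ≈ 1.68 V

R2 ‖ R_L = (2.57 × 10.6)/(2.57 + 10.6) = 2.068 Ω.
Now apply the divider: V_out = 4.65 × 0.3624 = 1.685 V.
(Unloaded it would be 1.92 V; the load pulls it down.)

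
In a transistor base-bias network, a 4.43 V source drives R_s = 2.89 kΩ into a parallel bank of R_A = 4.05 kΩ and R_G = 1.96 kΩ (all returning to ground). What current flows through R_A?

I ≈ 0.343 mA

Equivalent of the parallel group: R_p = 1.321 kΩ.
Node voltage V_A = V_CC · R_p/(R_s + R_p) = 4.43 × 0.3137 = 1.390 V.
I(R_A) = V_A / R_A = 1.390/4.05 = 0.3431 mA.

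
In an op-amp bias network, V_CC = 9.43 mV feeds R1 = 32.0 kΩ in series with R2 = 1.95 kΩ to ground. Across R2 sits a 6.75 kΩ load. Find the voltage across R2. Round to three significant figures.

First combine the lower leg with the load: R2 ‖ R_L = 1.513 kΩ.
Now apply the divider: V_out = 9.43 × 0.04514 = 0.4257 mV.

V_out ≈ 0.426 mV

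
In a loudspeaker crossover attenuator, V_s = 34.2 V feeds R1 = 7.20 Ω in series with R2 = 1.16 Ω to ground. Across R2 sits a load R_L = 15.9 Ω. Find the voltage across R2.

The load sits in parallel with R2, giving an effective lower resistance R2' = R2·R_L/(R2+R_L) = 1.081 Ω.
Then V_out = V_s · R2'/(R1 + R2') = 34.2 × 1.081/8.281 = 4.465 V.
(Unloaded it would be 4.75 V; the load pulls it down.)

V_out ≈ 4.46 V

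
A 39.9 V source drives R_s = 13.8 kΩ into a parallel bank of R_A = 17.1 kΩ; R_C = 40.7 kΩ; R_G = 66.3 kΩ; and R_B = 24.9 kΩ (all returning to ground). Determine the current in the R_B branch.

I ≈ 0.551 mA

Parallel bank: R_p = 1/(1/17.1 + 1/40.7 + 1/66.3 + 1/24.9) = 7.231 kΩ.
V_A by voltage divider: V_A = 39.9 × 7.231/(13.8 + 7.231) = 13.72 V.
Branch current I = V_A/R_B = 13.72/24.9 = 0.5510 mA.
(Check via current divider: I_total = 1.897 mA; share G_k/ΣG = 0.2904 → same result.)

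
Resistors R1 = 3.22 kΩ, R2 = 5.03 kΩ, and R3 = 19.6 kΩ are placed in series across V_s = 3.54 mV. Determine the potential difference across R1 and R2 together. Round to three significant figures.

V ≈ 1.05 mV

Series total: ΣR = 3.22 + 5.03 + 19.6 = 27.85 kΩ.
R_{R1..R2} = 3.22 + 5.03 = 8.250 kΩ.
Voltage divider: V = V_s · (8.250 / 27.85) = 3.54 × 0.2962 = 1.049 mV.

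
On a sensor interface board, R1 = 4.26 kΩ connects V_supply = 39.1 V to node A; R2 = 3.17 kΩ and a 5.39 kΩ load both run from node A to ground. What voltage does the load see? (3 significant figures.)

R2 ‖ R_L = (3.17 × 5.39)/(3.17 + 5.39) = 1.996 kΩ.
Then V_out = V_supply · R2'/(R1 + R2') = 39.1 × 1.996/6.256 = 12.48 V.

V_out ≈ 12.5 V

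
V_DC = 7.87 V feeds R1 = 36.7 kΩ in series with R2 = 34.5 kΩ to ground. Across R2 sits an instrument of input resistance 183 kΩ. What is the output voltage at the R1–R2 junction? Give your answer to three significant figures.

The load sits in parallel with R2, giving an effective lower resistance R2' = R2·R_L/(R2+R_L) = 29.03 kΩ.
Then V_out = V_DC · R2'/(R1 + R2') = 7.87 × 29.03/65.73 = 3.476 V.

V_out ≈ 3.48 V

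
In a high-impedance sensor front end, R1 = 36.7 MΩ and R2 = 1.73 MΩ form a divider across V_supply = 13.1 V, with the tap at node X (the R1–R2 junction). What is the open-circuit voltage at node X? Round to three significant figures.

Open-circuit (no load on X): V_th = V_supply · R2/(R1 + R2) = 13.1 × 1.73/(36.70 + 1.73) = 0.5897 V.

V_th ≈ 0.590 V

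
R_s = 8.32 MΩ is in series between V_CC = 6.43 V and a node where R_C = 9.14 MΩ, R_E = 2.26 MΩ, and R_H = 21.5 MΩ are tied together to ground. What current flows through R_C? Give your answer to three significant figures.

I ≈ 0.118 µA

Equivalent of the parallel group: R_p = 1.671 MΩ.
V_A = 6.43 × 1.671/9.991 = 1.075 V.
I(R_C) = V_A / R_C = 1.075/9.14 = 0.1177 µA.
(Equivalently: I_total = 0.6436 µA, then current-divider fraction G_k/ΣG = 0.1828.)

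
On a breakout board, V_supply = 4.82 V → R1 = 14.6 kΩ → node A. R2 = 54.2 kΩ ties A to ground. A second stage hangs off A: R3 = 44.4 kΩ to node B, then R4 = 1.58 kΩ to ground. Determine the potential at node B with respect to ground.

V_B ≈ 0.104 V

The second stage (R3 + R4 = 45.98 kΩ) loads node A in parallel with R2.
R2 ‖ (R3+R4) = 24.88 kΩ.
So V_A = 4.82 × 0.6302 = 3.037 V.
Stage 2 is unloaded, so V_B = V_A · R4/(R3+R4) = 3.037 × 1.58/45.98 = 0.1044 V.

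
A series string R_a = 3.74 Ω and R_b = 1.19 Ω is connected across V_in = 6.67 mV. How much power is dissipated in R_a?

P ≈ 6.85 µW

The common current is I = 6.67/4.930 = 1.353 mA.
P = I²R = 1.830 × 3.74 = 6.846 µW.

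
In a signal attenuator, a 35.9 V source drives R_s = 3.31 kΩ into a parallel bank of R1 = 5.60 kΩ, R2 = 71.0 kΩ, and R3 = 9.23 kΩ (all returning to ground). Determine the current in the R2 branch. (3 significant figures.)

Equivalent of the parallel group: R_p = 3.322 kΩ.
Node voltage V_A = V_in · R_p/(R_s + R_p) = 35.9 × 0.5009 = 17.98 V.
Branch current I = V_A/R2 = 17.98/71.0 = 0.2533 mA.

I ≈ 0.253 mA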